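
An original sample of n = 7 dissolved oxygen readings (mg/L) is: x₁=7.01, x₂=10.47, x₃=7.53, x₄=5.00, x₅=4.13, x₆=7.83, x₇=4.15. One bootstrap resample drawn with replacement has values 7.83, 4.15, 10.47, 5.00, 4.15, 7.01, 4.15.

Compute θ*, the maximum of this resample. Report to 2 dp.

θ* = 10.47

Maximum = 10.47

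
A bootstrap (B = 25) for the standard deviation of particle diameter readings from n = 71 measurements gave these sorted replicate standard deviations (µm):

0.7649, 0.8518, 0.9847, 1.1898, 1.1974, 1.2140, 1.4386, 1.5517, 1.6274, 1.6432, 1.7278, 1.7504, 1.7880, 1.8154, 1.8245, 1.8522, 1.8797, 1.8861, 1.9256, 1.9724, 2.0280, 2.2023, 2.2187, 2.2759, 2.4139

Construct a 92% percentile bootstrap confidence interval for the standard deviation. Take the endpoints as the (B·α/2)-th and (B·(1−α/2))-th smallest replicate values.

(0.7649, 2.2759)

α = 0.08; lower rank = 25 × 0.040 = 1; upper rank = 25 × 0.960 = 24.
The 1st smallest replicate is 0.7649; the 24th is 2.2759.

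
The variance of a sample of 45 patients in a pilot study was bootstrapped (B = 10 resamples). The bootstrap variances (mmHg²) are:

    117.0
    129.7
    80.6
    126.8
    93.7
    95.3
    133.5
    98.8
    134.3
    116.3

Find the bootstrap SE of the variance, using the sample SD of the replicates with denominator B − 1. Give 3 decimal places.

Bootstrap SE is the standard deviation of the 10 replicate variances.
Mean of replicates: (117.0 + 129.7 + 80.6 + 126.8 + 93.7 + 95.3 + 133.5 + 98.8 + 134.3 + 116.3) / 10 = 1126.0000 / 10 = 112.6000
Sum of squared deviations: (+4.4000)² + (+17.1000)² + (−32.0000)² + (+14.2000)² + (−18.9000)² + (−17.3000)² + (+20.9000)² + (−13.8000)² + (+21.7000)² + (+3.7000)² = 3305.7400
Variance = 3305.7400 / 9 = 367.3044
SE* = √367.3044

SE* = 19.165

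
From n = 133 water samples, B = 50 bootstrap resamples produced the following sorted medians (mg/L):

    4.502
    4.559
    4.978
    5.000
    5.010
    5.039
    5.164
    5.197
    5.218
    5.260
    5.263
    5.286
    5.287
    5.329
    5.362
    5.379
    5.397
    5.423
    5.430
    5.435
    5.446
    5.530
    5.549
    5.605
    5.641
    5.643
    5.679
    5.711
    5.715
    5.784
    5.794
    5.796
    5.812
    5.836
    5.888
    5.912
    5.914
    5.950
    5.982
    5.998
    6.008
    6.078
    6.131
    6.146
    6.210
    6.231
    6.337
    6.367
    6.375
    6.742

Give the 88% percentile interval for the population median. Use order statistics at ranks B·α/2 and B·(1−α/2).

(4.978, 6.337)

α = 0.12; lower rank = 50 × 0.060 = 3; upper rank = 50 × 0.940 = 47.
The 3rd smallest replicate is 4.978; the 47th is 6.337.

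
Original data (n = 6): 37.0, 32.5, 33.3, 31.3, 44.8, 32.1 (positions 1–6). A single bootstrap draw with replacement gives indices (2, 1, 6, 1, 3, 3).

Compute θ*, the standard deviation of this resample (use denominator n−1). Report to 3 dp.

Resample values: 32.5, 37.0, 32.1, 37.0, 33.3, 33.3.
Mean = 34.2000; sum of squared deviations = 24.6000
s² = 24.6000 / 5 = 4.9200
s = √4.9200 = 2.218

θ* = 2.218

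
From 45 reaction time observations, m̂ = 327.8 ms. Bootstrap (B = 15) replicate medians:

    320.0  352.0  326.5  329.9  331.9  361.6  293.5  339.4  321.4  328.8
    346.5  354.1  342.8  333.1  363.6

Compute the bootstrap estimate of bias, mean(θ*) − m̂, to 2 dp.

bias = +8.54

mean(θ*) = (320.0 + 352.0 + 326.5 + 329.9 + 331.9 + 361.6 + 293.5 + 339.4 + 321.4 + 328.8 + 346.5 + 354.1 + 342.8 + 333.1 + 363.6) / 15 = 336.340
bias = 336.340 − 327.8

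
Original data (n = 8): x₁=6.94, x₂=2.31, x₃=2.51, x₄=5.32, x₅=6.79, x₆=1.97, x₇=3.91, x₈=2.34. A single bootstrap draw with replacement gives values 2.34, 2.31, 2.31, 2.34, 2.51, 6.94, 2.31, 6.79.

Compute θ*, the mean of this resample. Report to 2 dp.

θ* = 3.48

Mean = (2.34 + 2.31 + 2.31 + 2.34 + 2.51 + 6.94 + 2.31 + 6.79) / 8 = 27.850 / 8 = 3.48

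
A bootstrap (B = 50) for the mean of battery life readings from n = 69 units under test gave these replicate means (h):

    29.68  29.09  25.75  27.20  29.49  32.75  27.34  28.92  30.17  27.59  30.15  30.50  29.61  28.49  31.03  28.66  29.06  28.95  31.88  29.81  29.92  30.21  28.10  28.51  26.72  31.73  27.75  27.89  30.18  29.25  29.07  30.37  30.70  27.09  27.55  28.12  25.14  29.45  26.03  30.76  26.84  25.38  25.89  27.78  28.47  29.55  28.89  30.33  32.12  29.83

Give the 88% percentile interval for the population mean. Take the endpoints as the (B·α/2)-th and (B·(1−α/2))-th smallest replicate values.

Sorted replicates: 25.14, 25.38, 25.75, 25.89, 26.03, 26.72, 26.84, 27.09, 27.20, 27.34, 27.55, 27.59, 27.75, 27.78, 27.89, 28.10, 28.12, 28.47, 28.49, 28.51, 28.66, 28.89, 28.92, 28.95, 29.06, 29.07, 29.09, 29.25, 29.45, 29.49, 29.55, 29.61, 29.68, 29.81, 29.83, 29.92, 30.15, 30.17, 30.18, 30.21, 30.33, 30.37, 30.50, 30.70, 30.76, 31.03, 31.73, 31.88, 32.12, 32.75
α = 0.12; lower rank = 50 × 0.060 = 3; upper rank = 50 × 0.940 = 47.
The 3rd smallest replicate is 25.75; the 47th is 31.73.

(25.75, 31.73)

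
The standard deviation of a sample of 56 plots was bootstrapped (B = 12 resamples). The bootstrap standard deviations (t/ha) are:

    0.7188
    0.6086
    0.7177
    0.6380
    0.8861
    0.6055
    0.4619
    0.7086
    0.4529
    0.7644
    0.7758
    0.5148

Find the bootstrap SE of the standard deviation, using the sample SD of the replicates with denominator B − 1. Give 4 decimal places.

Bootstrap SE is the standard deviation of the 12 replicate standard deviations.
Mean of replicates: (0.7188 + 0.6086 + 0.7177 + 0.6380 + 0.8861 + 0.6055 + 0.4619 + 0.7086 + 0.4529 + 0.7644 + 0.7758 + 0.5148) / 12 = 7.85310 / 12 = 0.65443
Sum of squared deviations: (+0.06437)² + (−0.04583)² + (+0.06327)² + (−0.01643)² + (+0.23167)² + (−0.04892)² + (−0.19253)² + (+0.05417)² + (−0.20153)² + (+0.10997)² + (+0.12138)² + (−0.13962)² = 0.19352
Variance = 0.19352 / 11 = 0.01759
SE* = √0.01759

SE* = 0.1326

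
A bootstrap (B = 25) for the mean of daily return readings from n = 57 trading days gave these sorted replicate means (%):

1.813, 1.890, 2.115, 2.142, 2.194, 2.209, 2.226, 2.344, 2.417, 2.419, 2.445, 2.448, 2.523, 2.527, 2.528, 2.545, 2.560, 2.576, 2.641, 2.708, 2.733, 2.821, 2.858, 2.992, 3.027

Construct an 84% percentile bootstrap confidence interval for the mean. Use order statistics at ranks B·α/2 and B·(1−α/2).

(1.890, 2.858)

α = 0.16; lower rank = 25 × 0.080 = 2; upper rank = 25 × 0.920 = 23.
The 2nd smallest replicate is 1.890; the 23rd is 2.858.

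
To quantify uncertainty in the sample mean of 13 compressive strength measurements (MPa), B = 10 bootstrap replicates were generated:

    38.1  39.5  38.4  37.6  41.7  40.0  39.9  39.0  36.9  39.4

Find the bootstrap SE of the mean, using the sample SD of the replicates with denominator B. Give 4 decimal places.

Bootstrap SE is the standard deviation of the 10 replicate means.
Mean of replicates: (38.1 + 39.5 + 38.4 + 37.6 + 41.7 + 40.0 + 39.9 + 39.0 + 36.9 + 39.4) / 10 = 390.50000 / 10 = 39.05000
Sum of squared deviations: (−0.95000)² + (+0.45000)² + (−0.65000)² + (−1.45000)² + (+2.65000)² + (+0.95000)² + (+0.85000)² + (−0.05000)² + (−2.15000)² + (+0.35000)² = 17.02500
Variance = 17.02500 / 10 = 1.70250
SE* = √1.70250

SE* = 1.3048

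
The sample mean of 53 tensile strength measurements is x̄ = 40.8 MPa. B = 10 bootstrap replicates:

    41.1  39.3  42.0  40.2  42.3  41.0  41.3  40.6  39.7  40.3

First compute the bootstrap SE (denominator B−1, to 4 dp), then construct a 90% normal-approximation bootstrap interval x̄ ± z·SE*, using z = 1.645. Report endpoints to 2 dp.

Mean of replicates = 40.7800; sum of squared deviations = 8.1760; SE* = √(8.1760/9) = 0.9531
Margin = 1.645 × 0.9531 = 1.568
Interval: 40.8 ± 1.568

(39.23, 42.37)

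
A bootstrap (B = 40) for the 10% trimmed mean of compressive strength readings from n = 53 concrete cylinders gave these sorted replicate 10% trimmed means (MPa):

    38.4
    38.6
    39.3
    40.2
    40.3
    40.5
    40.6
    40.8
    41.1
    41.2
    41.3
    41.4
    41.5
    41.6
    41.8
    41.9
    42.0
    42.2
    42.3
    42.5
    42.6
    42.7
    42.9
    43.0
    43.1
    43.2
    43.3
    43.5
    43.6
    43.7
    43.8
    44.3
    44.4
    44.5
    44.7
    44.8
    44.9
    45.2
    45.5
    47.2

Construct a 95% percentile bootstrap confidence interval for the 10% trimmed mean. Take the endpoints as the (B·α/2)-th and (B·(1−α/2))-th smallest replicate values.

α = 0.05; lower rank = 40 × 0.025 = 1; upper rank = 40 × 0.975 = 39.
The 1st smallest replicate is 38.4; the 39th is 45.5.

(38.4, 45.5)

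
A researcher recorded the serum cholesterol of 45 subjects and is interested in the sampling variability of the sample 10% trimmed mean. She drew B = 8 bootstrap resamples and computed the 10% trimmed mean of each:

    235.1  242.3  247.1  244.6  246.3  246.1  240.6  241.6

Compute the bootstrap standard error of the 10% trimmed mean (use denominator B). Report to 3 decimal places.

SE* = 3.716

Bootstrap SE is the standard deviation of the 8 replicate 10% trimmed means.
Mean of replicates: (235.1 + 242.3 + 247.1 + 244.6 + 246.3 + 246.1 + 240.6 + 241.6) / 8 = 1943.7000 / 8 = 242.9625
Sum of squared deviations: (−7.8625)² + (−0.6625)² + (+4.1375)² + (+1.6375)² + (+3.3375)² + (+3.1375)² + (−2.3625)² + (−1.3625)² = 110.4788
Variance = 110.4788 / 8 = 13.8098
SE* = √13.8098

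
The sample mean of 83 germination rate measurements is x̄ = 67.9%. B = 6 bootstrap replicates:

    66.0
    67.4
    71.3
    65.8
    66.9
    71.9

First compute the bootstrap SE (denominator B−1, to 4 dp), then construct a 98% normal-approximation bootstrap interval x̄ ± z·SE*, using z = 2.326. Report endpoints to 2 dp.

Mean of replicates = 68.2167; sum of squared deviations = 36.2283; SE* = √(36.2283/5) = 2.6918
Margin = 2.326 × 2.6918 = 6.261
Interval: 67.9 ± 6.261

(61.64, 74.16)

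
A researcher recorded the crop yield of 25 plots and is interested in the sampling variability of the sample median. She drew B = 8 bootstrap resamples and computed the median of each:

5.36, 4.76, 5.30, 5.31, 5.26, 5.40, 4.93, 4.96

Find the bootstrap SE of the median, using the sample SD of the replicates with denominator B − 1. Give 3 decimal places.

SE* = 0.240

Bootstrap SE is the standard deviation of the 8 replicate medians.
Mean of replicates: (5.36 + 4.76 + 5.30 + 5.31 + 5.26 + 5.40 + 4.93 + 4.96) / 8 = 41.2800 / 8 = 5.1600
Sum of squared deviations: (+0.2000)² + (−0.4000)² + (+0.1400)² + (+0.1500)² + (+0.1000)² + (+0.2400)² + (−0.2300)² + (−0.2000)² = 0.4026
Variance = 0.4026 / 7 = 0.0575
SE* = √0.0575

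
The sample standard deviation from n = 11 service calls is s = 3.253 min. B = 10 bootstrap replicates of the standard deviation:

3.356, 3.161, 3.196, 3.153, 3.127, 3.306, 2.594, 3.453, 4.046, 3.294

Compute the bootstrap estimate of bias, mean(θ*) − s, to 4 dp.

bias = +0.0156

mean(θ*) = (3.356 + 3.161 + 3.196 + 3.153 + 3.127 + 3.306 + 2.594 + 3.453 + 4.046 + 3.294) / 10 = 3.26860
bias = 3.26860 − 3.253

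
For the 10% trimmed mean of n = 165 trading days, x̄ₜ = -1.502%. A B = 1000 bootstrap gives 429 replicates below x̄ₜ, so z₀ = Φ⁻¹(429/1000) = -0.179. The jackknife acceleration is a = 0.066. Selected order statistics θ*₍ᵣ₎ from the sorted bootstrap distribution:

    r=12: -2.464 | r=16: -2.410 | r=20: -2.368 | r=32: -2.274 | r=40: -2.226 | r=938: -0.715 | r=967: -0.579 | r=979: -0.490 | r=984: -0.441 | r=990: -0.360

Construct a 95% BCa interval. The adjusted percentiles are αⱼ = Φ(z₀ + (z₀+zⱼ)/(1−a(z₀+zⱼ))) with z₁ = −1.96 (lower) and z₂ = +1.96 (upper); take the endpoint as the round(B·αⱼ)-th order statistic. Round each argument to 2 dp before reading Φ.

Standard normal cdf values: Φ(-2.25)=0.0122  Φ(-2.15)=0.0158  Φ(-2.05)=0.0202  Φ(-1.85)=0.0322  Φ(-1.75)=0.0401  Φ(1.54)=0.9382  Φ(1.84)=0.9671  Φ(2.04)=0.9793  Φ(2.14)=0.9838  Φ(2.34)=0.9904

(-2.368, -0.579)

Lower: z₀ + z₁ = -0.179 + (-1.960) = -2.139; 1 − a(z₀+z₁) = 1 − (0.066)(-2.139) = 1.1412; argument = -0.179 + (-2.139)/1.1412 = -2.0534 → -2.05.
α₁ = Φ(-2.05) = 0.0202; rank = round(1000 × 0.0202) = 20; θ*₍20₎ = -2.368.
Upper: z₀ + z₂ = 1.781; 1 − a(z₀+z₂) = 0.8825; argument = 1.8392 → 1.84; α₂ = 0.9671; rank = 967; θ*₍967₎ = -0.579.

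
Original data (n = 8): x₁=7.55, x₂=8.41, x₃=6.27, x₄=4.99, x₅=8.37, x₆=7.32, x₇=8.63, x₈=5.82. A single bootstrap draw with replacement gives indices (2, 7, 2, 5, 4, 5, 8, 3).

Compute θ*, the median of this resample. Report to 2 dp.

θ* = 8.37

Resample values: 8.41, 8.63, 8.41, 8.37, 4.99, 8.37, 5.82, 6.27.
Sorted: 4.99, 5.82, 6.27, 8.37, 8.37, 8.41, 8.41, 8.63
Median = average of the two middle values = 8.37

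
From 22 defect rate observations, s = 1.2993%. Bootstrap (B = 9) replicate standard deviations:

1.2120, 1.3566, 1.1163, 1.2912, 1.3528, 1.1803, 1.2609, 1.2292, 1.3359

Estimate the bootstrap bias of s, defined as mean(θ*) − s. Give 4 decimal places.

mean(θ*) = (1.2120 + 1.3566 + 1.1163 + 1.2912 + 1.3528 + 1.1803 + 1.2609 + 1.2292 + 1.3359) / 9 = 1.25947
bias = 1.25947 − 1.2993

bias = −0.0398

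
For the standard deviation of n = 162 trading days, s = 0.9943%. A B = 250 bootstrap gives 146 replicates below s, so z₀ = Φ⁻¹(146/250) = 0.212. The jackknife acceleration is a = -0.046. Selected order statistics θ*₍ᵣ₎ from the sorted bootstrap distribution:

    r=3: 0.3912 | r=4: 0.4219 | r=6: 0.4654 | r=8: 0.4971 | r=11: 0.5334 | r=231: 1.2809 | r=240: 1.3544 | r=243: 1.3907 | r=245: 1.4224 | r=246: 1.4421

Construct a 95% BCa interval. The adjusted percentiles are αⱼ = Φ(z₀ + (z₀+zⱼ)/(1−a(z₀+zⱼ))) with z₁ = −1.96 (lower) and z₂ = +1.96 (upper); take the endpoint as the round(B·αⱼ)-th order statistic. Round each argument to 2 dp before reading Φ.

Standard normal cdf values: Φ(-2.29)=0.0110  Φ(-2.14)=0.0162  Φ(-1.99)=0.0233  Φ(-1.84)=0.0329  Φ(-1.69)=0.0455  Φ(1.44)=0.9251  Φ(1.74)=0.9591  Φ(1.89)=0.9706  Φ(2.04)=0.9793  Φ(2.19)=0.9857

Lower: z₀ + z₁ = 0.212 + (-1.960) = -1.748; 1 − a(z₀+z₁) = 1 − (-0.046)(-1.748) = 0.9196; argument = 0.212 + (-1.748)/0.9196 = -1.6888 → -1.69.
α₁ = Φ(-1.69) = 0.0455; rank = round(250 × 0.0455) = 11; θ*₍11₎ = 0.5334.
Upper: z₀ + z₂ = 2.172; 1 − a(z₀+z₂) = 1.0999; argument = 2.1867 → 2.19; α₂ = 0.9857; rank = 246; θ*₍246₎ = 1.4421.

(0.5334, 1.4421)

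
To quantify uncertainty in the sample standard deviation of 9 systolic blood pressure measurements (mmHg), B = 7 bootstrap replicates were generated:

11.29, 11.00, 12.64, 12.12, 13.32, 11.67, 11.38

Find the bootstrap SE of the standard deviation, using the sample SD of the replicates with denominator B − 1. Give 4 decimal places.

Bootstrap SE is the standard deviation of the 7 replicate standard deviations.
Mean of replicates: (11.29 + 11.00 + 12.64 + 12.12 + 13.32 + 11.67 + 11.38) / 7 = 83.42000 / 7 = 11.91714
Sum of squared deviations: (−0.62714)² + (−0.91714)² + (+0.72286)² + (+0.20286)² + (+1.40286)² + (−0.24714)² + (−0.53714)² = 4.11574
Variance = 4.11574 / 6 = 0.68596
SE* = √0.68596

SE* = 0.8282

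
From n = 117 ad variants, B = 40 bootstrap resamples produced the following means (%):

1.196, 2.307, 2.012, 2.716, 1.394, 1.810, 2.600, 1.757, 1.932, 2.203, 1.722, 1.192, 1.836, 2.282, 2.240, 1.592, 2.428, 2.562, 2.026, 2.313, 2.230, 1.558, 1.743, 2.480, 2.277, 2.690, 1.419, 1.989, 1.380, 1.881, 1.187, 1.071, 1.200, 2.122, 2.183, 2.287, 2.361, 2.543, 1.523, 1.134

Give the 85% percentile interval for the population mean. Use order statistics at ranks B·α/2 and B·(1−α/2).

Sorted replicates: 1.071, 1.134, 1.187, 1.192, 1.196, 1.200, 1.380, 1.394, 1.419, 1.523, 1.558, 1.592, 1.722, 1.743, 1.757, 1.810, 1.836, 1.881, 1.932, 1.989, 2.012, 2.026, 2.122, 2.183, 2.203, 2.230, 2.240, 2.277, 2.282, 2.287, 2.307, 2.313, 2.361, 2.428, 2.480, 2.543, 2.562, 2.600, 2.690, 2.716
α = 0.15; lower rank = 40 × 0.075 = 3; upper rank = 40 × 0.925 = 37.
The 3rd smallest replicate is 1.187; the 37th is 2.562.

(1.187, 2.562)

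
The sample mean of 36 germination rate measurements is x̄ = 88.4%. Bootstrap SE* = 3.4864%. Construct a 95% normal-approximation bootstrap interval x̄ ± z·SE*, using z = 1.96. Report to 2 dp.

(81.57, 95.23)

Margin = 1.96 × 3.4864 = 6.833
Interval: 88.4 ± 6.833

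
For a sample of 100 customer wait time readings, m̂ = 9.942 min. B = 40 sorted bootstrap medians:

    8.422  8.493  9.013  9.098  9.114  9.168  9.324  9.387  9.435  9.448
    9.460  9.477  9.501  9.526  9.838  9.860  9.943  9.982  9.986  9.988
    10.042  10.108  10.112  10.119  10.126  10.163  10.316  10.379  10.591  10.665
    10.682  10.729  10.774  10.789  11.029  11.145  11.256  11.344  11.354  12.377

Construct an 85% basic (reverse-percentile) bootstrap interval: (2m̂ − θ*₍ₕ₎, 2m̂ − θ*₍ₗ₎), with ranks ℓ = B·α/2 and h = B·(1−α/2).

(8.628, 10.871)

Percentile endpoints at ranks 3 and 37: θ*₍3₎ = 9.013, θ*₍37₎ = 11.256.
Basic interval reflects these around m̂:
  lower = 2 × 9.942 − 11.256 = 8.628
  upper = 2 × 9.942 − 9.013 = 10.871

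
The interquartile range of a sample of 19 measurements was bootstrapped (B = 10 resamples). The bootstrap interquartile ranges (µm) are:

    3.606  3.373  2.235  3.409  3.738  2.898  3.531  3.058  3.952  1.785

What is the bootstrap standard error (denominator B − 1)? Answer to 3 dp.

SE* = 0.686

Bootstrap SE is the standard deviation of the 10 replicate interquartile ranges.
Mean of replicates: (3.606 + 3.373 + 2.235 + 3.409 + 3.738 + 2.898 + 3.531 + 3.058 + 3.952 + 1.785) / 10 = 31.5850 / 10 = 3.1585
Sum of squared deviations: (+0.4475)² + (+0.2145)² + (−0.9235)² + (+0.2505)² + (+0.5795)² + (−0.2605)² + (+0.3725)² + (−0.1005)² + (+0.7935)² + (−1.3735)² = 4.2306
Variance = 4.2306 / 9 = 0.4701
SE* = √0.4701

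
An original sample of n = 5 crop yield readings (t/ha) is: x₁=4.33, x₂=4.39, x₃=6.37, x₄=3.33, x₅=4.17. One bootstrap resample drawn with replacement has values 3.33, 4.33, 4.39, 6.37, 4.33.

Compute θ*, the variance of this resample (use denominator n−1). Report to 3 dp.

Mean = 4.5500; sum of squared deviations = 4.9232
s² = 4.9232 / 4 = 1.2308

θ* = 1.231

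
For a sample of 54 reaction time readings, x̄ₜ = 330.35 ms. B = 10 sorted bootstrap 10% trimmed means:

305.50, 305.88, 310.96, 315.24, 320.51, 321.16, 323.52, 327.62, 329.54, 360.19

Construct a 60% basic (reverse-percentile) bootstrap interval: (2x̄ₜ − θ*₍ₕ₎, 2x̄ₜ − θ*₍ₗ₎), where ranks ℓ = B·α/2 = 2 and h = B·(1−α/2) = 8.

Percentile endpoints at ranks 2 and 8: θ*₍2₎ = 305.88, θ*₍8₎ = 327.62.
Basic interval reflects these around x̄ₜ:
  lower = 2 × 330.35 − 327.62 = 333.08
  upper = 2 × 330.35 − 305.88 = 354.82

(333.08, 354.82)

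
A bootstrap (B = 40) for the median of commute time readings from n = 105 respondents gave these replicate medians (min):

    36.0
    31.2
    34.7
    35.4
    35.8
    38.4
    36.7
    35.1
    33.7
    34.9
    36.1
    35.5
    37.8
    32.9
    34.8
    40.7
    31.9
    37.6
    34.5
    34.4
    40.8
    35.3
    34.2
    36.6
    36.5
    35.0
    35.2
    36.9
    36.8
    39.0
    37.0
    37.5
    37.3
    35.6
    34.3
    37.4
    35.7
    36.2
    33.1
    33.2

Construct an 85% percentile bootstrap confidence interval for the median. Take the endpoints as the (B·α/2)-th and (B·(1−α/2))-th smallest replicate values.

(32.9, 38.4)

Sorted replicates: 31.2, 31.9, 32.9, 33.1, 33.2, 33.7, 34.2, 34.3, 34.4, 34.5, 34.7, 34.8, 34.9, 35.0, 35.1, 35.2, 35.3, 35.4, 35.5, 35.6, 35.7, 35.8, 36.0, 36.1, 36.2, 36.5, 36.6, 36.7, 36.8, 36.9, 37.0, 37.3, 37.4, 37.5, 37.6, 37.8, 38.4, 39.0, 40.7, 40.8
α = 0.15; lower rank = 40 × 0.075 = 3; upper rank = 40 × 0.925 = 37.
The 3rd smallest replicate is 32.9; the 37th is 38.4.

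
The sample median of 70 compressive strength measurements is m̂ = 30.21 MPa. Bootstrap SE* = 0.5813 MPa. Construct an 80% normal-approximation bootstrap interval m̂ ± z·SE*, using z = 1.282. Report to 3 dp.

(29.465, 30.955)

Margin = 1.282 × 0.5813 = 0.7452
Interval: 30.21 ± 0.7452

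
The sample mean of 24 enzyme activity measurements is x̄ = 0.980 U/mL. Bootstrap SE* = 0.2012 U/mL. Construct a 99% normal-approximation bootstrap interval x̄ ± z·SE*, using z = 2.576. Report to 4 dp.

Margin = 2.576 × 0.2012 = 0.51829
Interval: 0.980 ± 0.51829

(0.4617, 1.4983)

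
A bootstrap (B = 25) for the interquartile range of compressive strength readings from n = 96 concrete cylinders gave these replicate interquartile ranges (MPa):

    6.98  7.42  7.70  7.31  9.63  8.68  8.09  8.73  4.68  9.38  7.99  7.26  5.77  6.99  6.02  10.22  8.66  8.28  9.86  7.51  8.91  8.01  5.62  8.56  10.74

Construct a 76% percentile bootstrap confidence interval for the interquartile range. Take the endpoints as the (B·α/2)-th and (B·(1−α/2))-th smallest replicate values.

(5.77, 9.63)

Sorted replicates: 4.68, 5.62, 5.77, 6.02, 6.98, 6.99, 7.26, 7.31, 7.42, 7.51, 7.70, 7.99, 8.01, 8.09, 8.28, 8.56, 8.66, 8.68, 8.73, 8.91, 9.38, 9.63, 9.86, 10.22, 10.74
α = 0.24; lower rank = 25 × 0.120 = 3; upper rank = 25 × 0.880 = 22.
The 3rd smallest replicate is 5.77; the 22nd is 9.63.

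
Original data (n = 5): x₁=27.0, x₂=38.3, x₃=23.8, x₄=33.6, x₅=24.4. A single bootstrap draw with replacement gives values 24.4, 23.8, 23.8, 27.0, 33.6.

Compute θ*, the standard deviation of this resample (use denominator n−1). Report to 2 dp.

Mean = 26.5200; sum of squared deviations = 69.6480
s² = 69.6480 / 4 = 17.4120
s = √17.4120 = 4.17

θ* = 4.17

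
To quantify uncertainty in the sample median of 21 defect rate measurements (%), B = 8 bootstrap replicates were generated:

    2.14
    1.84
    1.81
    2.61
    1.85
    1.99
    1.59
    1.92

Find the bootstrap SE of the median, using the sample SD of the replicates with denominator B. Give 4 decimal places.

SE* = 0.2834

Bootstrap SE is the standard deviation of the 8 replicate medians.
Mean of replicates: (2.14 + 1.84 + 1.81 + 2.61 + 1.85 + 1.99 + 1.59 + 1.92) / 8 = 15.75000 / 8 = 1.96875
Sum of squared deviations: (+0.17125)² + (−0.12875)² + (−0.15875)² + (+0.64125)² + (−0.11875)² + (+0.02125)² + (−0.37875)² + (−0.04875)² = 0.64269
Variance = 0.64269 / 8 = 0.08034
SE* = √0.08034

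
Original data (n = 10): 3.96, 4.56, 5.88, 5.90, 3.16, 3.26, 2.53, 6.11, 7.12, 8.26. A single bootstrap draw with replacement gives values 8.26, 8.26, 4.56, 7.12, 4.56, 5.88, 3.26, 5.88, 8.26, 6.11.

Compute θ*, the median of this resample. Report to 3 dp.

θ* = 5.995

Sorted: 3.26, 4.56, 4.56, 5.88, 5.88, 6.11, 7.12, 8.26, 8.26, 8.26
Median = average of the two middle values = 5.995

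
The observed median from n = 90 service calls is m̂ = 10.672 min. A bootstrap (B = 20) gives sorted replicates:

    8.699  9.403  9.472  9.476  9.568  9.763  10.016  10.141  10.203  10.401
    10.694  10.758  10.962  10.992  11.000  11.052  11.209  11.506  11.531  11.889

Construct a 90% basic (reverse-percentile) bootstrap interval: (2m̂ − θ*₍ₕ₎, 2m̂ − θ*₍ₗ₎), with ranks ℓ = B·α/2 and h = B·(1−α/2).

Percentile endpoints at ranks 1 and 19: θ*₍1₎ = 8.699, θ*₍19₎ = 11.531.
Basic interval reflects these around m̂:
  lower = 2 × 10.672 − 11.531 = 9.813
  upper = 2 × 10.672 − 8.699 = 12.645

(9.813, 12.645)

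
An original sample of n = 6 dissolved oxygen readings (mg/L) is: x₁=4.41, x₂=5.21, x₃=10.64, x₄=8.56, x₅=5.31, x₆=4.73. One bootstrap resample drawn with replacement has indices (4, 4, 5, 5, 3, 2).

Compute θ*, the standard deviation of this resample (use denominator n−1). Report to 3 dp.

θ* = 2.307

Resample values: 8.56, 8.56, 5.31, 5.31, 10.64, 5.21.
Mean = 7.2650; sum of squared deviations = 26.6118
s² = 26.6118 / 5 = 5.3224
s = √5.3224 = 2.307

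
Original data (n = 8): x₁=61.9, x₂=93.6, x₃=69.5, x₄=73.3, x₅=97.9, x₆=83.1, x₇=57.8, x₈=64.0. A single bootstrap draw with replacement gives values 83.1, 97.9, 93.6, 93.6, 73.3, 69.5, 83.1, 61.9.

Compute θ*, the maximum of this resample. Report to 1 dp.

Maximum = 97.9

θ* = 97.9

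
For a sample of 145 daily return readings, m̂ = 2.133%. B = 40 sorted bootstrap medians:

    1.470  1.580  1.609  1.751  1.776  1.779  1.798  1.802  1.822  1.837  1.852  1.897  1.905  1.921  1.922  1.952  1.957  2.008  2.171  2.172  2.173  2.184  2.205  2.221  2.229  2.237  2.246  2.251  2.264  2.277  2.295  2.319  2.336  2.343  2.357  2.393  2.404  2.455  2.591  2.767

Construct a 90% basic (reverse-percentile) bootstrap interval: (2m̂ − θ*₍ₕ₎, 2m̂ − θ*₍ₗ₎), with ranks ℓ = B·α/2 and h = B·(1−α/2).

Percentile endpoints at ranks 2 and 38: θ*₍2₎ = 1.580, θ*₍38₎ = 2.455.
Basic interval reflects these around m̂:
  lower = 2 × 2.133 − 2.455 = 1.811
  upper = 2 × 2.133 − 1.580 = 2.686

(1.811, 2.686)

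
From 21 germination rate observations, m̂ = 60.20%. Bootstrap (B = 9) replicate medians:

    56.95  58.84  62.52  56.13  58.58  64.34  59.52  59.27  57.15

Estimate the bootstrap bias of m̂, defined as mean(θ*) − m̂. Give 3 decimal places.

mean(θ*) = (56.95 + 58.84 + 62.52 + 56.13 + 58.58 + 64.34 + 59.52 + 59.27 + 57.15) / 9 = 59.2556
bias = 59.2556 − 60.20

bias = −0.944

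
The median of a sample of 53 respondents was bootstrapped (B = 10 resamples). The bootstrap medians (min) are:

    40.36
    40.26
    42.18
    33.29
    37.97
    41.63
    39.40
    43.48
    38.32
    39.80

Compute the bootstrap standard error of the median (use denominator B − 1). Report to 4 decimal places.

SE* = 2.8085

Bootstrap SE is the standard deviation of the 10 replicate medians.
Mean of replicates: (40.36 + 40.26 + 42.18 + 33.29 + 37.97 + 41.63 + 39.40 + 43.48 + 38.32 + 39.80) / 10 = 396.69000 / 10 = 39.66900
Sum of squared deviations: (+0.69100)² + (+0.59100)² + (+2.51100)² + (−6.37900)² + (−1.69900)² + (+1.96100)² + (−0.26900)² + (+3.81100)² + (−1.34900)² + (+0.13100)² = 70.98869
Variance = 70.98869 / 9 = 7.88763
SE* = √7.88763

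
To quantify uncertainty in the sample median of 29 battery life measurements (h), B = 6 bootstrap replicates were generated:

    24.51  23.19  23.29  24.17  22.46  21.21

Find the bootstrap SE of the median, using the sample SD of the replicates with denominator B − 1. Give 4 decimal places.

SE* = 1.1958

Bootstrap SE is the standard deviation of the 6 replicate medians.
Mean of replicates: (24.51 + 23.19 + 23.29 + 24.17 + 22.46 + 21.21) / 6 = 138.83000 / 6 = 23.13833
Sum of squared deviations: (+1.37167)² + (+0.05167)² + (+0.15167)² + (+1.03167)² + (−0.67833)² + (−1.92833)² = 7.15008
Variance = 7.15008 / 5 = 1.43002
SE* = √1.43002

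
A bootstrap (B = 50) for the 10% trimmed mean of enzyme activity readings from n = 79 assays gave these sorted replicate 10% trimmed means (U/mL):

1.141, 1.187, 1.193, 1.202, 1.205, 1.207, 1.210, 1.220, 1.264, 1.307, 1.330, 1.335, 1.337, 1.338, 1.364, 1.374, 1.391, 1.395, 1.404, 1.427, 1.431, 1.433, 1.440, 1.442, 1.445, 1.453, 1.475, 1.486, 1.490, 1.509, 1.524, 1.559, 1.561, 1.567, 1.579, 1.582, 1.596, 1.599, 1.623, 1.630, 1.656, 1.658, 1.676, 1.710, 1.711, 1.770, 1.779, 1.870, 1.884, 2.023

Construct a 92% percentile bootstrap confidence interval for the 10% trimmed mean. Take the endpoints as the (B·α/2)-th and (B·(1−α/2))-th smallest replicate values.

(1.187, 1.870)

α = 0.08; lower rank = 50 × 0.040 = 2; upper rank = 50 × 0.960 = 48.
The 2nd smallest replicate is 1.187; the 48th is 1.870.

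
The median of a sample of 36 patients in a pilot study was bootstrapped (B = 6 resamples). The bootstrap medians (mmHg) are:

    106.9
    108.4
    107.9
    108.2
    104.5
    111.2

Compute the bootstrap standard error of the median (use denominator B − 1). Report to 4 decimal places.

SE* = 2.1806

Bootstrap SE is the standard deviation of the 6 replicate medians.
Mean of replicates: (106.9 + 108.4 + 107.9 + 108.2 + 104.5 + 111.2) / 6 = 647.10000 / 6 = 107.85000
Sum of squared deviations: (−0.95000)² + (+0.55000)² + (+0.05000)² + (+0.35000)² + (−3.35000)² + (+3.35000)² = 23.77500
Variance = 23.77500 / 5 = 4.75500
SE* = √4.75500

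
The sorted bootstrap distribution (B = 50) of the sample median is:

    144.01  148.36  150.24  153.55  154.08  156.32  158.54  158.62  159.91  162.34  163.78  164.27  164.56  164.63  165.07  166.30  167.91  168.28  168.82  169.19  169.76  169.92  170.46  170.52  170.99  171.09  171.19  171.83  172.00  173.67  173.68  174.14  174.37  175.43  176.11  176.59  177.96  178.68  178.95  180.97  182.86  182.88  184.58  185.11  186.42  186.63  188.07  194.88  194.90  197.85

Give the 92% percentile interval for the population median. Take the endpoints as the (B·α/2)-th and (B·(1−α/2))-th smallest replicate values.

(148.36, 194.88)

α = 0.08; lower rank = 50 × 0.040 = 2; upper rank = 50 × 0.960 = 48.
The 2nd smallest replicate is 148.36; the 48th is 194.88.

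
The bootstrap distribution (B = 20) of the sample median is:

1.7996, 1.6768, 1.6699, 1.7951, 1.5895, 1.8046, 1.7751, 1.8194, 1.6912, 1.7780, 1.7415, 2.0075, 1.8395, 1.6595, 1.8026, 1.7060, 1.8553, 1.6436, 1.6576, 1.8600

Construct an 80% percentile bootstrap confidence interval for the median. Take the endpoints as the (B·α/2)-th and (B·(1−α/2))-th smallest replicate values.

Sorted replicates: 1.5895, 1.6436, 1.6576, 1.6595, 1.6699, 1.6768, 1.6912, 1.7060, 1.7415, 1.7751, 1.7780, 1.7951, 1.7996, 1.8026, 1.8046, 1.8194, 1.8395, 1.8553, 1.8600, 2.0075
α = 0.20; lower rank = 20 × 0.100 = 2; upper rank = 20 × 0.900 = 18.
The 2nd smallest replicate is 1.6436; the 18th is 1.8553.

(1.6436, 1.8553)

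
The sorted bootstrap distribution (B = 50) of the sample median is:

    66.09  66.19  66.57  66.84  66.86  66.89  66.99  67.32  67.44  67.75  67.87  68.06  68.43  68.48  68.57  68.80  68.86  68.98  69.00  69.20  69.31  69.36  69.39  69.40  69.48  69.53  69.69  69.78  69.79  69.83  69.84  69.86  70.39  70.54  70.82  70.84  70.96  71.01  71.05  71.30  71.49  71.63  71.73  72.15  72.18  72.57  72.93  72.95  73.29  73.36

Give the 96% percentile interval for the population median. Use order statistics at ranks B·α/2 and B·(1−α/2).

α = 0.04; lower rank = 50 × 0.020 = 1; upper rank = 50 × 0.980 = 49.
The 1st smallest replicate is 66.09; the 49th is 73.29.

(66.09, 73.29)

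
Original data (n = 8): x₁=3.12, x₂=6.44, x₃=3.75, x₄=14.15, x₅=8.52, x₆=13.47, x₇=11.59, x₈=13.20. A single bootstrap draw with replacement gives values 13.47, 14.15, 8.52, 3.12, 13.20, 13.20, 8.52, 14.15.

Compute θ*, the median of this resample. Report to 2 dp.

θ* = 13.20

Sorted: 3.12, 8.52, 8.52, 13.20, 13.20, 13.47, 14.15, 14.15
Median = average of the two middle values = 13.20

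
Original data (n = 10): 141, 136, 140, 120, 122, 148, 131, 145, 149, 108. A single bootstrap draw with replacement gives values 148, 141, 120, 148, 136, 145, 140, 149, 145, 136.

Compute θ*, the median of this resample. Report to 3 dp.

θ* = 143.000

Sorted: 120, 136, 136, 140, 141, 145, 145, 148, 148, 149
Median = average of the two middle values = 143.000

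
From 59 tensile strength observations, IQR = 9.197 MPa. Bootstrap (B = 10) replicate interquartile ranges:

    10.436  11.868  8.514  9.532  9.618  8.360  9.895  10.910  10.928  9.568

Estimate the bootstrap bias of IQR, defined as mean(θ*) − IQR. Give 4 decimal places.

mean(θ*) = (10.436 + 11.868 + 8.514 + 9.532 + 9.618 + 8.360 + 9.895 + 10.910 + 10.928 + 9.568) / 10 = 9.96290
bias = 9.96290 − 9.197

bias = +0.7659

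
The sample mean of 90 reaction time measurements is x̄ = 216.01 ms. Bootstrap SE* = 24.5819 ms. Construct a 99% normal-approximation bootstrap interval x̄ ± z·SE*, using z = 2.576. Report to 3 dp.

Margin = 2.576 × 24.5819 = 63.3230
Interval: 216.01 ± 63.3230

(152.687, 279.333)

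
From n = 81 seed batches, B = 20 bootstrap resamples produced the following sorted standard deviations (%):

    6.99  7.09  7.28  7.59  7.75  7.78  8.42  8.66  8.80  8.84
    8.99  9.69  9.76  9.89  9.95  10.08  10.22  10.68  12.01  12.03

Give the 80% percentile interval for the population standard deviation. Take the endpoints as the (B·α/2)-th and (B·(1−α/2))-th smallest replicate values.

α = 0.20; lower rank = 20 × 0.100 = 2; upper rank = 20 × 0.900 = 18.
The 2nd smallest replicate is 7.09; the 18th is 10.68.

(7.09, 10.68)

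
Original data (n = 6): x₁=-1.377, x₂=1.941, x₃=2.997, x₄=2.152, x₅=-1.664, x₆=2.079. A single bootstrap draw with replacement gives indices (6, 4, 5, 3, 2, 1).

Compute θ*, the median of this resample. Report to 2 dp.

θ* = 2.01

Resample values: 2.079, 2.152, -1.664, 2.997, 1.941, -1.377.
Sorted: -1.664, -1.377, 1.941, 2.079, 2.152, 2.997
Median = average of the two middle values = 2.01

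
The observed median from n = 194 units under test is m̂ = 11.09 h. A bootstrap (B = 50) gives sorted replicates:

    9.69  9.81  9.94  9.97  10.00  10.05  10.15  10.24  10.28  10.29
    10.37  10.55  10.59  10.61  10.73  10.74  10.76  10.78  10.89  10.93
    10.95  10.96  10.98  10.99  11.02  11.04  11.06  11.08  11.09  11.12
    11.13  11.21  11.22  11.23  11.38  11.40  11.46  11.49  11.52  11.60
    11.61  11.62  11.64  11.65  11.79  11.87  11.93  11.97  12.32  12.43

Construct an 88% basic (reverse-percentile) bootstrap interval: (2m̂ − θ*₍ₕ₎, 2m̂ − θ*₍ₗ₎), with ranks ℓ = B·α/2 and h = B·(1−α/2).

Percentile endpoints at ranks 3 and 47: θ*₍3₎ = 9.94, θ*₍47₎ = 11.93.
Basic interval reflects these around m̂:
  lower = 2 × 11.09 − 11.93 = 10.25
  upper = 2 × 11.09 − 9.94 = 12.24

(10.25, 12.24)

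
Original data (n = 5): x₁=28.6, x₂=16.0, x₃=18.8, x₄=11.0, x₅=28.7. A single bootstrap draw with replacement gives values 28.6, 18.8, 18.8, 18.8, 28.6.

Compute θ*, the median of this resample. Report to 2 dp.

θ* = 18.80

Sorted: 18.8, 18.8, 18.8, 28.6, 28.6
Median = middle value = 18.80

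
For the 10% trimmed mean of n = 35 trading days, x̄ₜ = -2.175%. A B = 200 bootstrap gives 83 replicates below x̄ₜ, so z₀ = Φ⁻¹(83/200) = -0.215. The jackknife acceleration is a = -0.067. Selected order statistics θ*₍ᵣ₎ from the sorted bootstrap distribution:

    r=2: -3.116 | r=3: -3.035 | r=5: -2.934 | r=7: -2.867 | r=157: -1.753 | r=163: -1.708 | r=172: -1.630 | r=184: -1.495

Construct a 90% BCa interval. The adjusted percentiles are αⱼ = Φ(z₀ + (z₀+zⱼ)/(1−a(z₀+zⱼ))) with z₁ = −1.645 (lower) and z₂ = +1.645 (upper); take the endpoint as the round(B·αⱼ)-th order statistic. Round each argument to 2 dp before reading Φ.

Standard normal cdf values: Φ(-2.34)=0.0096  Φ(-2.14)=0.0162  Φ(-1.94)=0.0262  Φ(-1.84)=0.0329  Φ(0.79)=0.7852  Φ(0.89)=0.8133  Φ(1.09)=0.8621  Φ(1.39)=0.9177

(-3.116, -1.630)

Lower: z₀ + z₁ = -0.215 + (-1.645) = -1.860; 1 − a(z₀+z₁) = 1 − (-0.067)(-1.860) = 0.8754; argument = -0.215 + (-1.860)/0.8754 = -2.3398 → -2.34.
α₁ = Φ(-2.34) = 0.0096; rank = round(200 × 0.0096) = 2; θ*₍2₎ = -3.116.
Upper: z₀ + z₂ = 1.430; 1 − a(z₀+z₂) = 1.0958; argument = 1.0900 → 1.09; α₂ = 0.8621; rank = 172; θ*₍172₎ = -1.630.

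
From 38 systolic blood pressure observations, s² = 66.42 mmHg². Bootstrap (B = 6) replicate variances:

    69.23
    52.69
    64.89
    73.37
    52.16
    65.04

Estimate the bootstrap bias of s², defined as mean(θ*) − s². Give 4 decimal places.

bias = −3.5233

mean(θ*) = (69.23 + 52.69 + 64.89 + 73.37 + 52.16 + 65.04) / 6 = 62.89667
bias = 62.89667 − 66.42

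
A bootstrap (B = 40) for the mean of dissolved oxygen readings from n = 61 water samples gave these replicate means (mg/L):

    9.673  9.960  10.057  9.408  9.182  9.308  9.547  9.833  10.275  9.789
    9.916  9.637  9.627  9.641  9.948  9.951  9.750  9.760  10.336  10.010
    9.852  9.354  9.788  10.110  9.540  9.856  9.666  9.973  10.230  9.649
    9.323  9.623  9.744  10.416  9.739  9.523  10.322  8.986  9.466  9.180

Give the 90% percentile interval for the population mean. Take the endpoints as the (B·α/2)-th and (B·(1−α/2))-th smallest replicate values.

(9.180, 10.322)

Sorted replicates: 8.986, 9.180, 9.182, 9.308, 9.323, 9.354, 9.408, 9.466, 9.523, 9.540, 9.547, 9.623, 9.627, 9.637, 9.641, 9.649, 9.666, 9.673, 9.739, 9.744, 9.750, 9.760, 9.788, 9.789, 9.833, 9.852, 9.856, 9.916, 9.948, 9.951, 9.960, 9.973, 10.010, 10.057, 10.110, 10.230, 10.275, 10.322, 10.336, 10.416
α = 0.10; lower rank = 40 × 0.050 = 2; upper rank = 40 × 0.950 = 38.
The 2nd smallest replicate is 9.180; the 38th is 10.322.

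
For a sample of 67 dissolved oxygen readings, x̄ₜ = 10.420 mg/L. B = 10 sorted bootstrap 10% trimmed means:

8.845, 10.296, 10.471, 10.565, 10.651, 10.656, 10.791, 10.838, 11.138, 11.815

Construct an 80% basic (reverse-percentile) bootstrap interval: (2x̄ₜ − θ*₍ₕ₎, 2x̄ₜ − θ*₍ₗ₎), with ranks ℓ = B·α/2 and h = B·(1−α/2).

Percentile endpoints at ranks 1 and 9: θ*₍1₎ = 8.845, θ*₍9₎ = 11.138.
Basic interval reflects these around x̄ₜ:
  lower = 2 × 10.420 − 11.138 = 9.702
  upper = 2 × 10.420 − 8.845 = 11.995

(9.702, 11.995)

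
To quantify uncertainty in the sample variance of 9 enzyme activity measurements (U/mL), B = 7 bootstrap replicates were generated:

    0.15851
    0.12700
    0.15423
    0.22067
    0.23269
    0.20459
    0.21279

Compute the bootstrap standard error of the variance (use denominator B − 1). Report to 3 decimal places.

Bootstrap SE is the standard deviation of the 7 replicate variances.
Mean of replicates: (0.15851 + 0.12700 + 0.15423 + 0.22067 + 0.23269 + 0.20459 + 0.21279) / 7 = 1.310480 / 7 = 0.187211
Sum of squared deviations: (−0.028701)² + (−0.060211)² + (−0.032981)² + (+0.033459)² + (+0.045479)² + (+0.017379)² + (+0.025579)² = 0.009681
Variance = 0.009681 / 6 = 0.001614
SE* = √0.001614

SE* = 0.040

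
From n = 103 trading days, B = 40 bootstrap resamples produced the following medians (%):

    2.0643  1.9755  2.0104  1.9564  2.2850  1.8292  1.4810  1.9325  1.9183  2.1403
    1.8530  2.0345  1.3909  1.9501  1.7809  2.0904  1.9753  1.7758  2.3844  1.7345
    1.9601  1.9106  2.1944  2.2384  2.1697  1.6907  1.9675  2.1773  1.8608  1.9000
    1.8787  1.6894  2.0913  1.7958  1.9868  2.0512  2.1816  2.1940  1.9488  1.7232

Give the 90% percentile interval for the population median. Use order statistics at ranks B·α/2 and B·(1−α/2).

Sorted replicates: 1.3909, 1.4810, 1.6894, 1.6907, 1.7232, 1.7345, 1.7758, 1.7809, 1.7958, 1.8292, 1.8530, 1.8608, 1.8787, 1.9000, 1.9106, 1.9183, 1.9325, 1.9488, 1.9501, 1.9564, 1.9601, 1.9675, 1.9753, 1.9755, 1.9868, 2.0104, 2.0345, 2.0512, 2.0643, 2.0904, 2.0913, 2.1403, 2.1697, 2.1773, 2.1816, 2.1940, 2.1944, 2.2384, 2.2850, 2.3844
α = 0.10; lower rank = 40 × 0.050 = 2; upper rank = 40 × 0.950 = 38.
The 2nd smallest replicate is 1.4810; the 38th is 2.2384.

(1.4810, 2.2384)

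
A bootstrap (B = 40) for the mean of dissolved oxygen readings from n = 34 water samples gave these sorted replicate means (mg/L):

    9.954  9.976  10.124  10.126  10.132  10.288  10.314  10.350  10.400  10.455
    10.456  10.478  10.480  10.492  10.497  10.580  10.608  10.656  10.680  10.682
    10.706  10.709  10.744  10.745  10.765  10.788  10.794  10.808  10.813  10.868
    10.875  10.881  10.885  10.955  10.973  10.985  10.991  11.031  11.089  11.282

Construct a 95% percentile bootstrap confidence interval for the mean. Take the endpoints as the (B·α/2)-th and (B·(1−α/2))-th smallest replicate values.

α = 0.05; lower rank = 40 × 0.025 = 1; upper rank = 40 × 0.975 = 39.
The 1st smallest replicate is 9.954; the 39th is 11.089.

(9.954, 11.089)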